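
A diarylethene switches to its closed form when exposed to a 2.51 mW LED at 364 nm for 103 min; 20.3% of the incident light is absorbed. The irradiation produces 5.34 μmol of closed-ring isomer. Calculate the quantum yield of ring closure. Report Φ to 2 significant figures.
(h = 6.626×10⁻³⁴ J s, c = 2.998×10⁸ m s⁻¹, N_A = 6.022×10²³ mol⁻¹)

Φ = 0.56

Product: 5.34 μmol = 5.34×10⁻⁶ mol.
Photon energy at 364 nm: hc/λ = (6.626×10⁻³⁴)(2.998×10⁸)/(364×10⁻⁹) = 5.457×10⁻¹⁹ J.
Energy delivered: (2.51 mW)(6180 s) = 15.51 J.
Photons incident: 15.51 / 5.457×10⁻¹⁹ = 2.842×10¹⁹, i.e. 2.842×10¹⁹/6.022×10²³ = 4.719×10⁻⁵ mol.
Photons absorbed: 0.203 × 4.719×10⁻⁵ = 9.580×10⁻⁶ mol.
Φ = 5.34×10⁻⁶ mol / 9.580×10⁻⁶ mol photons = 0.56.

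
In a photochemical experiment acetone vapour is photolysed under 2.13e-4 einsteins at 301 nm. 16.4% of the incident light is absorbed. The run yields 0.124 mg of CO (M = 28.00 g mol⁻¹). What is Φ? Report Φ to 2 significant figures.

Product: 0.124 mg / 28.00 g mol⁻¹ = 4.429e-6 mol.
Photons absorbed: 0.164 × 2.13e-4 = 3.493e-5 mol.
Φ = 4.429e-6 mol / 3.493e-5 mol photons = 0.13.

Φ = 0.13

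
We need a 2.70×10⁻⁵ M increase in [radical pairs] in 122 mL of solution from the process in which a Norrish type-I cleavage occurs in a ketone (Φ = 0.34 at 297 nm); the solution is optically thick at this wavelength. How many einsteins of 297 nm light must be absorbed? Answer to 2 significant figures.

9.7×10⁻⁶ einstein

Product: (2.70×10⁻⁵ M)(0.122 L) = 3.294×10⁻⁶ mol.
Photons that must be absorbed: 3.294×10⁻⁶ / 0.34 = 9.688×10⁻⁶ mol.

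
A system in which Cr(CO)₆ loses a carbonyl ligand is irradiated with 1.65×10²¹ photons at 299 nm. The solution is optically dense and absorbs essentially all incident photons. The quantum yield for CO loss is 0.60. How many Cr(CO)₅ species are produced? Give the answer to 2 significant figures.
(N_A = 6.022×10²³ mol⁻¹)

9.9×10²⁰ species

Moles of photons: 1.65×10²¹ / 6.022×10²³ = 0.002740 mol.
Product: Φ × n_abs = 0.60 × 0.002740 = 0.001644 mol.
As a count: 0.001644 × 6.022×10²³ = 9.9×10²⁰.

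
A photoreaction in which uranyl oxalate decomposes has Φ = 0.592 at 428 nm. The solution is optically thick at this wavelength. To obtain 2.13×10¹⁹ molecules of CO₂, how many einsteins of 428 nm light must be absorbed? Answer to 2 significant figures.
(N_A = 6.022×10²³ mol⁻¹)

6.0×10⁻⁵ einstein

Product: 2.13×10¹⁹ / 6.022×10²³ = 3.537×10⁻⁵ mol.
Photons that must be absorbed: 3.537×10⁻⁵ / 0.592 = 5.975×10⁻⁵ mol.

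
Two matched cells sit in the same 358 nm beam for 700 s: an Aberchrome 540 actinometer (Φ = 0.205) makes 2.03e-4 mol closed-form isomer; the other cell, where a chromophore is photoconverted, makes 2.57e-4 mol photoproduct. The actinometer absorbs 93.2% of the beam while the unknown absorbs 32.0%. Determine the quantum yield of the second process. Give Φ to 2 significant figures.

Φ = 0.76

Photons absorbed by the actinometer: 2.03e-4 / 0.205 = 9.902e-4 mol.
Incident flux: 9.902e-4 / 0.932 = 0.001062 einstein.
Absorbed by unknown: 0.320 × 0.001062 = 3.398e-4 mol.
Φ(unknown) = 2.57e-4 / 3.398e-4 = 0.76.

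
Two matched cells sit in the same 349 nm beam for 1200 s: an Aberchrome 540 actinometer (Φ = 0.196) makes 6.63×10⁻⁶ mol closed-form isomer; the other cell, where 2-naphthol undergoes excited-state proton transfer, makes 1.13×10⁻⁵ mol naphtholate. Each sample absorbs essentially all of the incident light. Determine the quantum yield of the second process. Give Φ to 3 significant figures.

Photons absorbed by the actinometer: 6.63×10⁻⁶ / 0.196 = 3.383×10⁻⁵ mol.
Φ(unknown) = 1.13×10⁻⁵ / 3.383×10⁻⁵ = 0.334.

Φ = 0.334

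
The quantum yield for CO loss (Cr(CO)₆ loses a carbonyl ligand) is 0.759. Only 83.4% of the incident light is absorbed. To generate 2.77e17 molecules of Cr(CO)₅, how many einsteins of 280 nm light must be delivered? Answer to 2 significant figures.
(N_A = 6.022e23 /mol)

7.3e-7 einstein

Product: 2.77e17 / 6.022e23 = 4.600e-7 mol.
Photons that must be absorbed: 4.600e-7 / 0.759 = 6.061e-7 mol.
Incident photons needed: 6.061e-7 / 0.834 = 7.267e-7 mol.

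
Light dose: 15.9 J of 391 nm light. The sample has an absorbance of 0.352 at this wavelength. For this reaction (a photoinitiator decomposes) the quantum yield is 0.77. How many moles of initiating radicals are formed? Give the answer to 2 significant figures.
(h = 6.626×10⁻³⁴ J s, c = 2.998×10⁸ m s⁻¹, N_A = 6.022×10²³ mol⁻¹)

2.2×10⁻⁵ mol

Photon energy at 391 nm: hc/λ = (6.626×10⁻³⁴)(2.998×10⁸)/(391×10⁻⁹) = 5.080×10⁻¹⁹ J.
Photons incident: 15.9 / 5.080×10⁻¹⁹ = 3.130×10¹⁹, i.e. 3.130×10¹⁹/6.022×10²³ = 5.198×10⁻⁵ mol.
Fraction absorbed: 1 − 10^(−0.352) = 0.5554.
Photons absorbed: 0.5554 × 5.198×10⁻⁵ = 2.887×10⁻⁵ mol.
Product: Φ × n_abs = 0.77 × 2.887×10⁻⁵ = 2.223×10⁻⁵ mol.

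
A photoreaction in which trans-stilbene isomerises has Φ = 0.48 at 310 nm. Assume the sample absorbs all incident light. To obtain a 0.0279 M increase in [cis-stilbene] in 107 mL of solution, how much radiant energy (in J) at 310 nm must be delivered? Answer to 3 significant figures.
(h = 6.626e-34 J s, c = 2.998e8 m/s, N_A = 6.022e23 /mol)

2400 J

Product: (0.0279 M)(0.107 L) = 0.002985 mol.
Photons that must be absorbed: 0.002985 / 0.48 = 0.006219 mol.
Photon energy: hc/λ = 6.408e-19 J; per mole, 3.859e5 J mol⁻¹.
Energy required: 0.006219 × 3.859e5 = 2400 J.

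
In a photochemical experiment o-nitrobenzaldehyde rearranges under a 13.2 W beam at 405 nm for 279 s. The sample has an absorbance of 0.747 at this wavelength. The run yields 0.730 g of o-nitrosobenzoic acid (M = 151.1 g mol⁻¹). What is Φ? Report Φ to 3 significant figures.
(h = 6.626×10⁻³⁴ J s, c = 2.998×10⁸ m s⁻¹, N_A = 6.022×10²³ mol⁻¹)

Product: 0.730 g / 151.1 g mol⁻¹ = 0.004831 mol.
Photon energy at 405 nm: hc/λ = (6.626×10⁻³⁴)(2.998×10⁸)/(405×10⁻⁹) = 4.905×10⁻¹⁹ J.
Energy delivered: (13.2 W)(279 s) = 3683 J.
Photons incident: 3683 / 4.905×10⁻¹⁹ = 7.509×10²¹, i.e. 7.509×10²¹/6.022×10²³ = 0.01247 mol.
Fraction absorbed: 1 − 10^(−0.747) = 0.8209.
Photons absorbed: 0.8209 × 0.01247 = 0.01024 mol.
Φ = 0.004831 mol / 0.01024 mol photons = 0.472.

Φ = 0.472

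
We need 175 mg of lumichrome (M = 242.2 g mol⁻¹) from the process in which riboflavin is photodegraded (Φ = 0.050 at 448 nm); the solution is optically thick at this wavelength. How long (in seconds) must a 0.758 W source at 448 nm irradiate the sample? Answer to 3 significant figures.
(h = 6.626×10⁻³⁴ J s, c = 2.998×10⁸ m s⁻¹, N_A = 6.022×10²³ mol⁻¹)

Product: 175 mg / 242.2 g mol⁻¹ = 7.225×10⁻⁴ mol.
Photons that must be absorbed: 7.225×10⁻⁴ / 0.050 = 0.01445 mol.
Photon energy: hc/λ = 4.434×10⁻¹⁹ J; per mole, 2.670×10⁵ J mol⁻¹.
Energy required: 0.01445 × 2.670×10⁵ = 3858 J.
Time: 3858 J / 0.758 W = 5090 s.

t ≈ 5090 s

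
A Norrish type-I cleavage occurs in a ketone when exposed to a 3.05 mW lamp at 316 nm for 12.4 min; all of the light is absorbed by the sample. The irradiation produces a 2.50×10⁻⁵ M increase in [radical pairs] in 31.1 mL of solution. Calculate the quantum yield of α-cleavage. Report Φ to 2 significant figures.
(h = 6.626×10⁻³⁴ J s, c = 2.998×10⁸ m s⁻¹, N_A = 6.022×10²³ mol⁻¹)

Product: (2.50×10⁻⁵ M)(0.0311 L) = 7.775×10⁻⁷ mol.
Photon energy at 316 nm: hc/λ = (6.626×10⁻³⁴)(2.998×10⁸)/(316×10⁻⁹) = 6.286×10⁻¹⁹ J.
Energy delivered: (3.05 mW)(744 s) = 2.269 J.
Photons incident: 2.269 / 6.286×10⁻¹⁹ = 3.610×10¹⁸, i.e. 3.610×10¹⁸/6.022×10²³ = 5.995×10⁻⁶ mol.
Φ = 7.775×10⁻⁷ mol / 5.995×10⁻⁶ mol photons = 0.13.

Φ = 0.13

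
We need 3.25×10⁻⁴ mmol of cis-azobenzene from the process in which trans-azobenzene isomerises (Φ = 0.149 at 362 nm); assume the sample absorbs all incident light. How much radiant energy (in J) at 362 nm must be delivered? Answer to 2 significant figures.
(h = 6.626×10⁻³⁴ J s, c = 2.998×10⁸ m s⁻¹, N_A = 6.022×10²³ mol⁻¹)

Product: 3.25×10⁻⁴ mmol = 3.25×10⁻⁷ mol.
Photons that must be absorbed: 3.25×10⁻⁷ / 0.149 = 2.181×10⁻⁶ mol.
Photon energy: hc/λ = 5.487×10⁻¹⁹ J; per mole, 3.304×10⁵ J mol⁻¹.
Energy required: 2.181×10⁻⁶ × 3.304×10⁵ = 0.72 J.

0.72 J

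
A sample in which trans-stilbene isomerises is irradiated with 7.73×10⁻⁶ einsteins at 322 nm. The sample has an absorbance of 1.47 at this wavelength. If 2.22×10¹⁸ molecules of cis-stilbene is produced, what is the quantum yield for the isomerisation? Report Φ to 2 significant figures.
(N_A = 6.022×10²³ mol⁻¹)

Φ = 0.49

Product: 2.22×10¹⁸ / 6.022×10²³ = 3.686×10⁻⁶ mol.
Fraction absorbed: 1 − 10^(−1.47) = 0.9661.
Photons absorbed: 0.9661 × 7.73×10⁻⁶ = 7.468×10⁻⁶ mol.
Φ = 3.686×10⁻⁶ mol / 7.468×10⁻⁶ mol photons = 0.49.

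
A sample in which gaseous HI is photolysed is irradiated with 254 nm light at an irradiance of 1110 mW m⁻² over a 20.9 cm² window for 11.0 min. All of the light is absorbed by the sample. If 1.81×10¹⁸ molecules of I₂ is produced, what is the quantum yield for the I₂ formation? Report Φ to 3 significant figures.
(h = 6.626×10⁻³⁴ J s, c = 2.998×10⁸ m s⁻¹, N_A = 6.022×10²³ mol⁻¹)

Product: 1.81×10¹⁸ / 6.022×10²³ = 3.006×10⁻⁶ mol.
Photon energy at 254 nm: hc/λ = (6.626×10⁻³⁴)(2.998×10⁸)/(254×10⁻⁹) = 7.821×10⁻¹⁹ J.
Energy delivered: (1110 mW m⁻²)(20.9×10⁻⁴ m²)(660 s) = 1.531 J.
Photons incident: 1.531 / 7.821×10⁻¹⁹ = 1.958×10¹⁸, i.e. 1.958×10¹⁸/6.022×10²³ = 3.251×10⁻⁶ mol.
Φ = 3.006×10⁻⁶ mol / 3.251×10⁻⁶ mol photons = 0.925.

Φ = 0.925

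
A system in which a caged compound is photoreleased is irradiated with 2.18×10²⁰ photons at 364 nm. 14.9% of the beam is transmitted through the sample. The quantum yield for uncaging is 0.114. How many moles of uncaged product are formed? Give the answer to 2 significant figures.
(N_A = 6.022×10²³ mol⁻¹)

3.5×10⁻⁵ mol

Moles of photons: 2.18×10²⁰ / 6.022×10²³ = 3.620×10⁻⁴ mol.
Fraction absorbed: 1 − 14.9/100 = 0.8510.
Photons absorbed: 0.8510 × 3.620×10⁻⁴ = 3.081×10⁻⁴ mol.
Product: Φ × n_abs = 0.114 × 3.081×10⁻⁴ = 3.512×10⁻⁵ mol.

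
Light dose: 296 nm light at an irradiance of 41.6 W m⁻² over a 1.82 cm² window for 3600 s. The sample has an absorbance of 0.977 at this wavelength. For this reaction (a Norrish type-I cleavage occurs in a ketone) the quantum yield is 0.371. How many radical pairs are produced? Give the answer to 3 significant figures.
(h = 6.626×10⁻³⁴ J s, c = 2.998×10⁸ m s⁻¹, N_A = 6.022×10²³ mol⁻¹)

Photon energy at 296 nm: hc/λ = (6.626×10⁻³⁴)(2.998×10⁸)/(296×10⁻⁹) = 6.711×10⁻¹⁹ J.
Energy delivered: (41.6 W m⁻²)(1.82×10⁻⁴ m²)(3600 s) = 27.26 J.
Photons incident: 27.26 / 6.711×10⁻¹⁹ = 4.062×10¹⁹, i.e. 4.062×10¹⁹/6.022×10²³ = 6.745×10⁻⁵ mol.
Fraction absorbed: 1 − 10^(−0.977) = 0.8946.
Photons absorbed: 0.8946 × 6.745×10⁻⁵ = 6.034×10⁻⁵ mol.
Product: Φ × n_abs = 0.371 × 6.034×10⁻⁵ = 2.239×10⁻⁵ mol.
As a count: 2.239×10⁻⁵ × 6.022×10²³ = 1.35×10¹⁹.

1.35×10¹⁹ radical pairs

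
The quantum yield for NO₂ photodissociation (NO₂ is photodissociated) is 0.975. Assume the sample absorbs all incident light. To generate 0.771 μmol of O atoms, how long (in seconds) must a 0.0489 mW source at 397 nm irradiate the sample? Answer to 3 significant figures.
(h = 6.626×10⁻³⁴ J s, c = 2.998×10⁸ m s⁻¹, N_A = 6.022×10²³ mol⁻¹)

t ≈ 4870 s

Product: 0.771 μmol = 7.71×10⁻⁷ mol.
Photons that must be absorbed: 7.71×10⁻⁷ / 0.975 = 7.908×10⁻⁷ mol.
Photon energy: hc/λ = 5.004×10⁻¹⁹ J; per mole, 3.013×10⁵ J mol⁻¹.
Energy required: 7.908×10⁻⁷ × 3.013×10⁵ = 0.2383 J.
Time: 0.2383 J / 4.89e-05 W = 4870 s.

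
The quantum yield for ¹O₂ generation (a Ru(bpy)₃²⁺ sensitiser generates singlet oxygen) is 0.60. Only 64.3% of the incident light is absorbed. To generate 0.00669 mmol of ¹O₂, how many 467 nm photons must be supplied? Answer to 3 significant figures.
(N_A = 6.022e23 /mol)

Product: 0.00669 mmol = 6.69e-6 mol.
Photons that must be absorbed: 6.69e-6 / 0.60 = 1.115e-5 mol.
Incident photons needed: 1.115e-5 / 0.643 = 1.734e-5 mol.
Photon count: 1.734e-5 × 6.022e23 = 1.04e19.

1.04e19 photons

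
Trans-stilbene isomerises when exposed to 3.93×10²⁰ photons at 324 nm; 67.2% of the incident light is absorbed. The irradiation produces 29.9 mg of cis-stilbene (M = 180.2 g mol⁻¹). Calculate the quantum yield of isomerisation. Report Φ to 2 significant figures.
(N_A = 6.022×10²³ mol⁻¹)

Product: 29.9 mg / 180.2 g mol⁻¹ = 1.659×10⁻⁴ mol.
Moles of photons: 3.93×10²⁰ / 6.022×10²³ = 6.526×10⁻⁴ mol.
Photons absorbed: 0.672 × 6.526×10⁻⁴ = 4.385×10⁻⁴ mol.
Φ = 1.659×10⁻⁴ mol / 4.385×10⁻⁴ mol photons = 0.38.

Φ = 0.38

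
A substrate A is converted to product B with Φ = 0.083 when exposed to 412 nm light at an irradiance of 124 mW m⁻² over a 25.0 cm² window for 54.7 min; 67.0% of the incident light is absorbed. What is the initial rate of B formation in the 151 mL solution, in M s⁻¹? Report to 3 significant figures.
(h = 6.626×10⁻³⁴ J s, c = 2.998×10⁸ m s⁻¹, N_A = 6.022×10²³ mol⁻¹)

3.93×10⁻¹⁰ M s⁻¹

Photon energy at 412 nm: hc/λ = (6.626×10⁻³⁴)(2.998×10⁸)/(412×10⁻⁹) = 4.822×10⁻¹⁹ J.
Energy delivered: (124 mW m⁻²)(25.0×10⁻⁴ m²)(3282 s) = 1.017 J.
Photons incident: 1.017 / 4.822×10⁻¹⁹ = 2.109×10¹⁸, i.e. 2.109×10¹⁸/6.022×10²³ = 3.502×10⁻⁶ mol.
Photons absorbed: 0.670 × 3.502×10⁻⁶ = 2.346×10⁻⁶ mol.
Product formed: 0.083 × 2.346×10⁻⁶ = 1.947×10⁻⁷ mol.
Rate: 1.947×10⁻⁷ mol / (3282 s × 0.151 L) = 3.93×10⁻¹⁰ M s⁻¹.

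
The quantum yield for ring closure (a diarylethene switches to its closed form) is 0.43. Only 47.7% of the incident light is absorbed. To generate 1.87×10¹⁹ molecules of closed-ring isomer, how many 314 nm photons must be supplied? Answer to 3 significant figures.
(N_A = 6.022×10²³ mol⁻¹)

Product: 1.87×10¹⁹ / 6.022×10²³ = 3.105×10⁻⁵ mol.
Photons that must be absorbed: 3.105×10⁻⁵ / 0.43 = 7.221×10⁻⁵ mol.
Incident photons needed: 7.221×10⁻⁵ / 0.477 = 1.514×10⁻⁴ mol.
Photon count: 1.514×10⁻⁴ × 6.022×10²³ = 9.12×10¹⁹.

9.12×10¹⁹ photons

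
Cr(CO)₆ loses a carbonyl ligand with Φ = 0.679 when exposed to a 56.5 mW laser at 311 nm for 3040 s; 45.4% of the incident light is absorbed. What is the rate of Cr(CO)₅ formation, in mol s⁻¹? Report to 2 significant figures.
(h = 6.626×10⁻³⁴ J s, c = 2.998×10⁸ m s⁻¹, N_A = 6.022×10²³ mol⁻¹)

Photon energy at 311 nm: hc/λ = (6.626×10⁻³⁴)(2.998×10⁸)/(311×10⁻⁹) = 6.387×10⁻¹⁹ J.
Energy delivered: (56.5 mW)(3040 s) = 171.8 J.
Photons incident: 171.8 / 6.387×10⁻¹⁹ = 2.690×10²⁰, i.e. 2.690×10²⁰/6.022×10²³ = 4.467×10⁻⁴ mol.
Photons absorbed: 0.454 × 4.467×10⁻⁴ = 2.028×10⁻⁴ mol.
Product formed: 0.679 × 2.028×10⁻⁴ = 1.377×10⁻⁴ mol.
Rate: 1.377×10⁻⁴ / 3040 s = 4.5×10⁻⁸ mol s⁻¹.

4.5×10⁻⁸ mol s⁻¹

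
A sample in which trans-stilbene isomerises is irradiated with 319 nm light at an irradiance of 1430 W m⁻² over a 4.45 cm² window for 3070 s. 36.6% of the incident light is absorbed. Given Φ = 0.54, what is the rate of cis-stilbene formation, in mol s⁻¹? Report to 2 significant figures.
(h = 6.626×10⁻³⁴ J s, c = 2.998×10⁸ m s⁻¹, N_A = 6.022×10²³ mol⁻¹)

Photon energy at 319 nm: hc/λ = (6.626×10⁻³⁴)(2.998×10⁸)/(319×10⁻⁹) = 6.227×10⁻¹⁹ J.
Energy delivered: (1430 W m⁻²)(4.45×10⁻⁴ m²)(3070 s) = 1954 J.
Photons incident: 1954 / 6.227×10⁻¹⁹ = 3.138×10²¹, i.e. 3.138×10²¹/6.022×10²³ = 0.005211 mol.
Photons absorbed: 0.366 × 0.005211 = 0.001907 mol.
Product formed: 0.54 × 0.001907 = 0.001030 mol.
Rate: 0.001030 / 3070 s = 3.4×10⁻⁷ mol s⁻¹.

3.4×10⁻⁷ mol s⁻¹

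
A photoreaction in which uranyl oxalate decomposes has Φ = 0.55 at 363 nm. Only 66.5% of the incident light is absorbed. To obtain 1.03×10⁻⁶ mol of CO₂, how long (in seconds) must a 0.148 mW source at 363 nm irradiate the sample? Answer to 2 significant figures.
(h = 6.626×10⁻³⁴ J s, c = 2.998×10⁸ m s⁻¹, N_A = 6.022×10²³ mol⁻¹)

Photons that must be absorbed: 1.03×10⁻⁶ / 0.55 = 1.873×10⁻⁶ mol.
Incident photons needed: 1.873×10⁻⁶ / 0.665 = 2.817×10⁻⁶ mol.
Photon energy: hc/λ = 5.472×10⁻¹⁹ J; per mole, 3.295×10⁵ J mol⁻¹.
Energy required: 2.817×10⁻⁶ × 3.295×10⁵ = 0.9282 J.
Time: 0.9282 J / 0.000148 W = 6300 s.

t ≈ 6300 s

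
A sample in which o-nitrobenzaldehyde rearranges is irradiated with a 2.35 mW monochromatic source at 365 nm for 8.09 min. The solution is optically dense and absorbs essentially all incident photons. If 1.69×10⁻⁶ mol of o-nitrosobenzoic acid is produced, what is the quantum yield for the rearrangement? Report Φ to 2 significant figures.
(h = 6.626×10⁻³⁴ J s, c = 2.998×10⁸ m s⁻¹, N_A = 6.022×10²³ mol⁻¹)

Photon energy at 365 nm: hc/λ = (6.626×10⁻³⁴)(2.998×10⁸)/(365×10⁻⁹) = 5.442×10⁻¹⁹ J.
Energy delivered: (2.35 mW)(485.4 s) = 1.141 J.
Photons incident: 1.141 / 5.442×10⁻¹⁹ = 2.097×10¹⁸, i.e. 2.097×10¹⁸/6.022×10²³ = 3.482×10⁻⁶ mol.
Φ = 1.69×10⁻⁶ mol / 3.482×10⁻⁶ mol photons = 0.49.

Φ = 0.49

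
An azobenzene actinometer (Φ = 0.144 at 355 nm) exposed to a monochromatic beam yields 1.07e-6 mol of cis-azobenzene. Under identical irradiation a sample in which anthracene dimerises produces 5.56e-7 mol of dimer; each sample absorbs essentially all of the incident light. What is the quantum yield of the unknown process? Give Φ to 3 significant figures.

Photons absorbed by the actinometer: 1.07e-6 / 0.144 = 7.431e-6 mol.
Φ(unknown) = 5.56e-7 / 7.431e-6 = 0.0748.

Φ = 0.0748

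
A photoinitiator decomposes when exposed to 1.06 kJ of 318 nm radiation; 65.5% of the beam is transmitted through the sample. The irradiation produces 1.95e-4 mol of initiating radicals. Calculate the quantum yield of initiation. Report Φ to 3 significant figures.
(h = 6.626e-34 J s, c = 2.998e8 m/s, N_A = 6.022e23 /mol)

Φ = 0.201

Photon energy at 318 nm: hc/λ = (6.626e-34)(2.998e8)/(318e-9) = 6.247e-19 J.
Incident energy: 1.06 kJ = 1060 J.
Photons incident: 1060 / 6.247e-19 = 1.697e21, i.e. 1.697e21/6.022e23 = 0.002818 mol.
Fraction absorbed: 1 − 65.5/100 = 0.3450.
Photons absorbed: 0.3450 × 0.002818 = 9.722e-4 mol.
Φ = 1.95e-4 mol / 9.722e-4 mol photons = 0.201.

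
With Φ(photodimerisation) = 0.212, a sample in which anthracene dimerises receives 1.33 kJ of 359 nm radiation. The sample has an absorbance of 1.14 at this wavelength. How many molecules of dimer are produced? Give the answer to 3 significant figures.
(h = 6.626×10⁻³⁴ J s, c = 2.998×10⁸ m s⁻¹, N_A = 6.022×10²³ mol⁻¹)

Photon energy at 359 nm: hc/λ = (6.626×10⁻³⁴)(2.998×10⁸)/(359×10⁻⁹) = 5.533×10⁻¹⁹ J.
Incident energy: 1.33 kJ = 1330 J.
Photons incident: 1330 / 5.533×10⁻¹⁹ = 2.404×10²¹, i.e. 2.404×10²¹/6.022×10²³ = 0.003992 mol.
Fraction absorbed: 1 − 10^(−1.14) = 0.9276.
Photons absorbed: 0.9276 × 0.003992 = 0.003703 mol.
Product: Φ × n_abs = 0.212 × 0.003703 = 7.850×10⁻⁴ mol.
As a count: 7.850×10⁻⁴ × 6.022×10²³ = 4.73×10²⁰.

4.73×10²⁰ molecules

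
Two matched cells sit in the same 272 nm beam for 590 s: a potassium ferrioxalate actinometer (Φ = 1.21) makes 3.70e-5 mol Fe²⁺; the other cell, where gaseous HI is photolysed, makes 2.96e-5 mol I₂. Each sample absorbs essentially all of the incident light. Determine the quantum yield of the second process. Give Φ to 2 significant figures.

Photons absorbed by the actinometer: 3.70e-5 / 1.21 = 3.058e-5 mol.
Φ(unknown) = 2.96e-5 / 3.058e-5 = 0.97.

Φ = 0.97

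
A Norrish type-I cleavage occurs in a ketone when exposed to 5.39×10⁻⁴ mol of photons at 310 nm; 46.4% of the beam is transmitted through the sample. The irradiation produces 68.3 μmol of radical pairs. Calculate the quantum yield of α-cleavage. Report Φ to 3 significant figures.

Φ = 0.236

Product: 68.3 μmol = 6.83×10⁻⁵ mol.
Fraction absorbed: 1 − 46.4/100 = 0.5360.
Photons absorbed: 0.5360 × 5.39×10⁻⁴ = 2.889×10⁻⁴ mol.
Φ = 6.83×10⁻⁵ mol / 2.889×10⁻⁴ mol photons = 0.236.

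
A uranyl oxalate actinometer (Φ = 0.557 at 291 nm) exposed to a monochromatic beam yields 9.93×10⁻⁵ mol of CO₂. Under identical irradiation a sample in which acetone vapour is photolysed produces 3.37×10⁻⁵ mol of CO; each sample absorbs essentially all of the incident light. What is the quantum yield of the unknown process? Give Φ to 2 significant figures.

Photons absorbed by the actinometer: 9.93×10⁻⁵ / 0.557 = 1.783×10⁻⁴ mol.
Φ(unknown) = 3.37×10⁻⁵ / 1.783×10⁻⁴ = 0.19.

Φ = 0.19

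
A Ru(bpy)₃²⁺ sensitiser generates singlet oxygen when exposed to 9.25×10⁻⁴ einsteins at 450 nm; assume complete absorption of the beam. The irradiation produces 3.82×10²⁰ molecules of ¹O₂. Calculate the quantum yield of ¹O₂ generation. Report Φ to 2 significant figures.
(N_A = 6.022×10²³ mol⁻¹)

Φ = 0.69

Product: 3.82×10²⁰ / 6.022×10²³ = 6.343×10⁻⁴ mol.
Φ = 6.343×10⁻⁴ mol / 9.25×10⁻⁴ mol photons = 0.69.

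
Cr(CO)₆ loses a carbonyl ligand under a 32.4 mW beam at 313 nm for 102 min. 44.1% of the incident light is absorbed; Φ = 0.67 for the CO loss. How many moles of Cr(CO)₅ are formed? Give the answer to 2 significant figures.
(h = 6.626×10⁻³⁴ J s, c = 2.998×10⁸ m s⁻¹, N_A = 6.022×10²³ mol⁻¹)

Photon energy at 313 nm: hc/λ = (6.626×10⁻³⁴)(2.998×10⁸)/(313×10⁻⁹) = 6.347×10⁻¹⁹ J.
Energy delivered: (32.4 mW)(6120 s) = 198.3 J.
Photons incident: 198.3 / 6.347×10⁻¹⁹ = 3.124×10²⁰, i.e. 3.124×10²⁰/6.022×10²³ = 5.188×10⁻⁴ mol.
Photons absorbed: 0.441 × 5.188×10⁻⁴ = 2.288×10⁻⁴ mol.
Product: Φ × n_abs = 0.67 × 2.288×10⁻⁴ = 1.533×10⁻⁴ mol.

1.5×10⁻⁴ mol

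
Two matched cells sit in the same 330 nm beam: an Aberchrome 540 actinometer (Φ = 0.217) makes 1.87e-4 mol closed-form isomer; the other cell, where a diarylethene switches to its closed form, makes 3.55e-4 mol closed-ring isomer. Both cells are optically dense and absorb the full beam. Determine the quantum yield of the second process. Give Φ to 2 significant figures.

Photons absorbed by the actinometer: 1.87e-4 / 0.217 = 8.618e-4 mol.
Φ(unknown) = 3.55e-4 / 8.618e-4 = 0.41.

Φ = 0.41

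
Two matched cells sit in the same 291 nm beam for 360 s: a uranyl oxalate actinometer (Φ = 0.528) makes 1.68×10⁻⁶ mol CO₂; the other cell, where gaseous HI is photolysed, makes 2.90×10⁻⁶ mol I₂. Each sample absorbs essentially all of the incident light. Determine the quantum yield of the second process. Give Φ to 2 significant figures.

Φ = 0.91

Photons absorbed by the actinometer: 1.68×10⁻⁶ / 0.528 = 3.182×10⁻⁶ mol.
Φ(unknown) = 2.90×10⁻⁶ / 3.182×10⁻⁶ = 0.91.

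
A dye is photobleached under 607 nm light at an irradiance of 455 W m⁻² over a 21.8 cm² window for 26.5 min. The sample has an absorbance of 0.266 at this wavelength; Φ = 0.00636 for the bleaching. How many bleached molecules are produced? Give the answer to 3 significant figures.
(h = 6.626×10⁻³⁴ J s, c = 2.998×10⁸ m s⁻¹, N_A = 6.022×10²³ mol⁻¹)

1.40×10¹⁹ bleached molecules

Photon energy at 607 nm: hc/λ = (6.626×10⁻³⁴)(2.998×10⁸)/(607×10⁻⁹) = 3.273×10⁻¹⁹ J.
Energy delivered: (455 W m⁻²)(21.8×10⁻⁴ m²)(1590 s) = 1577 J.
Photons incident: 1577 / 3.273×10⁻¹⁹ = 4.818×10²¹, i.e. 4.818×10²¹/6.022×10²³ = 0.008001 mol.
Fraction absorbed: 1 − 10^(−0.266) = 0.4580.
Photons absorbed: 0.4580 × 0.008001 = 0.003664 mol.
Product: Φ × n_abs = 0.00636 × 0.003664 = 2.330×10⁻⁵ mol.
As a count: 2.330×10⁻⁵ × 6.022×10²³ = 1.40×10¹⁹.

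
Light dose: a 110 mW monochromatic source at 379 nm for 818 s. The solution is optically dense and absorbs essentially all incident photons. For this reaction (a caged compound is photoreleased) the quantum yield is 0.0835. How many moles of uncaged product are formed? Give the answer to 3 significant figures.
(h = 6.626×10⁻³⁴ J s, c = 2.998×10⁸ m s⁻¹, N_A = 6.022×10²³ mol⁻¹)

Photon energy at 379 nm: hc/λ = (6.626×10⁻³⁴)(2.998×10⁸)/(379×10⁻⁹) = 5.241×10⁻¹⁹ J.
Energy delivered: (110 mW)(818 s) = 89.98 J.
Photons incident: 89.98 / 5.241×10⁻¹⁹ = 1.717×10²⁰, i.e. 1.717×10²⁰/6.022×10²³ = 2.851×10⁻⁴ mol.
Product: Φ × n_abs = 0.0835 × 2.851×10⁻⁴ = 2.381×10⁻⁵ mol.

2.38×10⁻⁵ mol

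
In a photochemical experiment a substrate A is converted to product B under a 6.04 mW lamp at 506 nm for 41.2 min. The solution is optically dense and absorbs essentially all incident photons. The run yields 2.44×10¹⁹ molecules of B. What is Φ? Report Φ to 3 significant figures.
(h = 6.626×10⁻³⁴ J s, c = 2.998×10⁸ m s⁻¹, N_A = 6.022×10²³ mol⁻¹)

Φ = 0.642

Product: 2.44×10¹⁹ / 6.022×10²³ = 4.052×10⁻⁵ mol.
Photon energy at 506 nm: hc/λ = (6.626×10⁻³⁴)(2.998×10⁸)/(506×10⁻⁹) = 3.926×10⁻¹⁹ J.
Energy delivered: (6.04 mW)(2472 s) = 14.93 J.
Photons incident: 14.93 / 3.926×10⁻¹⁹ = 3.803×10¹⁹, i.e. 3.803×10¹⁹/6.022×10²³ = 6.315×10⁻⁵ mol.
Φ = 4.052×10⁻⁵ mol / 6.315×10⁻⁵ mol photons = 0.642.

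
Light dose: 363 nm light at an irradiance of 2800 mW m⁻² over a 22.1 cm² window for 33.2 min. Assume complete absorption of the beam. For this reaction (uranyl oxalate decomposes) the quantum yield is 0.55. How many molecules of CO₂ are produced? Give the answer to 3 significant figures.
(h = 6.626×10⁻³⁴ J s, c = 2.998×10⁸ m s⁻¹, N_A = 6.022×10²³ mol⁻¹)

Photon energy at 363 nm: hc/λ = (6.626×10⁻³⁴)(2.998×10⁸)/(363×10⁻⁹) = 5.472×10⁻¹⁹ J.
Energy delivered: (2800 mW m⁻²)(22.1×10⁻⁴ m²)(1992 s) = 12.33 J.
Photons incident: 12.33 / 5.472×10⁻¹⁹ = 2.253×10¹⁹, i.e. 2.253×10¹⁹/6.022×10²³ = 3.741×10⁻⁵ mol.
Product: Φ × n_abs = 0.55 × 3.741×10⁻⁵ = 2.058×10⁻⁵ mol.
As a count: 2.058×10⁻⁵ × 6.022×10²³ = 1.24×10¹⁹.

1.24×10¹⁹ molecules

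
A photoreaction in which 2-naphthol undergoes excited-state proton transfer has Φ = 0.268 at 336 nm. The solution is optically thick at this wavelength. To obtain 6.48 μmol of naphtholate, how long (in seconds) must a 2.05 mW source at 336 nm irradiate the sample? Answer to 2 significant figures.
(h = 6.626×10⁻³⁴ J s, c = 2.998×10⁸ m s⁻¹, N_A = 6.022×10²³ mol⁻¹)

Product: 6.48 μmol = 6.48×10⁻⁶ mol.
Photons that must be absorbed: 6.48×10⁻⁶ / 0.268 = 2.418×10⁻⁵ mol.
Photon energy: hc/λ = 5.912×10⁻¹⁹ J; per mole, 3.560×10⁵ J mol⁻¹.
Energy required: 2.418×10⁻⁵ × 3.560×10⁵ = 8.608 J.
Time: 8.608 J / 0.00205 W = 4200 s.

t ≈ 4200 s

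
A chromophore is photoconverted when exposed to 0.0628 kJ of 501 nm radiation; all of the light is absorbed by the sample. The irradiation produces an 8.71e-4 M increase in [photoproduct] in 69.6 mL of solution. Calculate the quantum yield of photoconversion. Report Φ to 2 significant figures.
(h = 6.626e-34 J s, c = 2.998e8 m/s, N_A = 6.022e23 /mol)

Φ = 0.23

Product: (8.71e-4 M)(0.0696 L) = 6.062e-5 mol.
Photon energy at 501 nm: hc/λ = (6.626e-34)(2.998e8)/(501e-9) = 3.965e-19 J.
Incident energy: 0.0628 kJ = 62.8 J.
Photons incident: 62.8 / 3.965e-19 = 1.584e20, i.e. 1.584e20/6.022e23 = 2.630e-4 mol.
Φ = 6.062e-5 mol / 2.630e-4 mol photons = 0.23.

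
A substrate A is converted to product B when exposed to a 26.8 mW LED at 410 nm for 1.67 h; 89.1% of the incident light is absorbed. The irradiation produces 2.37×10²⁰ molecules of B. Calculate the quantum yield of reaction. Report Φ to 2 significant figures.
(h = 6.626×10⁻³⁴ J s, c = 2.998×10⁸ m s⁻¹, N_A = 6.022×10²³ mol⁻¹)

Product: 2.37×10²⁰ / 6.022×10²³ = 3.936×10⁻⁴ mol.
Photon energy at 410 nm: hc/λ = (6.626×10⁻³⁴)(2.998×10⁸)/(410×10⁻⁹) = 4.845×10⁻¹⁹ J.
Energy delivered: (26.8 mW)(6012 s) = 161.1 J.
Photons incident: 161.1 / 4.845×10⁻¹⁹ = 3.325×10²⁰, i.e. 3.325×10²⁰/6.022×10²³ = 5.521×10⁻⁴ mol.
Photons absorbed: 0.891 × 5.521×10⁻⁴ = 4.919×10⁻⁴ mol.
Φ = 3.936×10⁻⁴ mol / 4.919×10⁻⁴ mol photons = 0.80.

Φ = 0.80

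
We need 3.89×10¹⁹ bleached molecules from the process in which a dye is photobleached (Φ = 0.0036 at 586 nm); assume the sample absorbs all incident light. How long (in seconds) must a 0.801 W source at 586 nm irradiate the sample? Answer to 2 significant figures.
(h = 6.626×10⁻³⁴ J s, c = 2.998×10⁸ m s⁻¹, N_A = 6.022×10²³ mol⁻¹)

t ≈ 4600 s

Product: 3.89×10¹⁹ / 6.022×10²³ = 6.460×10⁻⁵ mol.
Photons that must be absorbed: 6.460×10⁻⁵ / 0.0036 = 0.01794 mol.
Photon energy: hc/λ = 3.390×10⁻¹⁹ J; per mole, 2.041×10⁵ J mol⁻¹.
Energy required: 0.01794 × 2.041×10⁵ = 3662 J.
Time: 3662 J / 0.801 W = 4600 s.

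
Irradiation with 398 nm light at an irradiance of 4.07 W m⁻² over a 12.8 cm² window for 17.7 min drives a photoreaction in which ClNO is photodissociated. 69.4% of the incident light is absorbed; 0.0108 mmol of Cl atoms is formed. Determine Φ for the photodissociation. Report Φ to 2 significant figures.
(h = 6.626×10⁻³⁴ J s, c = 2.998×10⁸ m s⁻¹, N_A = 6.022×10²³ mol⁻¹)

Product: 0.0108 mmol = 1.08×10⁻⁵ mol.
Photon energy at 398 nm: hc/λ = (6.626×10⁻³⁴)(2.998×10⁸)/(398×10⁻⁹) = 4.991×10⁻¹⁹ J.
Energy delivered: (4.07 W m⁻²)(12.8×10⁻⁴ m²)(1062 s) = 5.533 J.
Photons incident: 5.533 / 4.991×10⁻¹⁹ = 1.109×10¹⁹, i.e. 1.109×10¹⁹/6.022×10²³ = 1.842×10⁻⁵ mol.
Photons absorbed: 0.694 × 1.842×10⁻⁵ = 1.278×10⁻⁵ mol.
Φ = 1.08×10⁻⁵ mol / 1.278×10⁻⁵ mol photons = 0.85.

Φ = 0.85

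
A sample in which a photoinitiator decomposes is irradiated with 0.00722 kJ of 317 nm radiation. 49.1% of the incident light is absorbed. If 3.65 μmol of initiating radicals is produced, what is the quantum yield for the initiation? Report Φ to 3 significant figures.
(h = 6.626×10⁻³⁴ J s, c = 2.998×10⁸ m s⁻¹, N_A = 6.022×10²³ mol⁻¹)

Φ = 0.389

Product: 3.65 μmol = 3.65×10⁻⁶ mol.
Photon energy at 317 nm: hc/λ = (6.626×10⁻³⁴)(2.998×10⁸)/(317×10⁻⁹) = 6.266×10⁻¹⁹ J.
Incident energy: 0.00722 kJ = 7.22 J.
Photons incident: 7.22 / 6.266×10⁻¹⁹ = 1.152×10¹⁹, i.e. 1.152×10¹⁹/6.022×10²³ = 1.913×10⁻⁵ mol.
Photons absorbed: 0.491 × 1.913×10⁻⁵ = 9.393×10⁻⁶ mol.
Φ = 3.65×10⁻⁶ mol / 9.393×10⁻⁶ mol photons = 0.389.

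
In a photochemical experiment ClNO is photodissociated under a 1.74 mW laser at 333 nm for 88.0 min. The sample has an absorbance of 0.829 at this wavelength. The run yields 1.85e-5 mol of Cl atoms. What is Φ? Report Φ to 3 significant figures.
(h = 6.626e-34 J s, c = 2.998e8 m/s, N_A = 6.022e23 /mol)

Photon energy at 333 nm: hc/λ = (6.626e-34)(2.998e8)/(333e-9) = 5.965e-19 J.
Energy delivered: (1.74 mW)(5280 s) = 9.187 J.
Photons incident: 9.187 / 5.965e-19 = 1.540e19, i.e. 1.540e19/6.022e23 = 2.557e-5 mol.
Fraction absorbed: 1 − 10^(−0.829) = 0.8517.
Photons absorbed: 0.8517 × 2.557e-5 = 2.178e-5 mol.
Φ = 1.85e-5 mol / 2.178e-5 mol photons = 0.849.

Φ = 0.849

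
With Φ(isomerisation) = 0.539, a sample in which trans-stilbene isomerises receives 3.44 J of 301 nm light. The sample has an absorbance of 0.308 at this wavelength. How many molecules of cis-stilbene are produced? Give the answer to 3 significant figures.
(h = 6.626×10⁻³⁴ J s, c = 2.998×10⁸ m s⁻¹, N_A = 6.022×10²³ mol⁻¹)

1.43×10¹⁸ molecules

Photon energy at 301 nm: hc/λ = (6.626×10⁻³⁴)(2.998×10⁸)/(301×10⁻⁹) = 6.600×10⁻¹⁹ J.
Photons incident: 3.44 / 6.600×10⁻¹⁹ = 5.212×10¹⁸, i.e. 5.212×10¹⁸/6.022×10²³ = 8.655×10⁻⁶ mol.
Fraction absorbed: 1 − 10^(−0.308) = 0.5080.
Photons absorbed: 0.5080 × 8.655×10⁻⁶ = 4.397×10⁻⁶ mol.
Product: Φ × n_abs = 0.539 × 4.397×10⁻⁶ = 2.370×10⁻⁶ mol.
As a count: 2.370×10⁻⁶ × 6.022×10²³ = 1.43×10¹⁸.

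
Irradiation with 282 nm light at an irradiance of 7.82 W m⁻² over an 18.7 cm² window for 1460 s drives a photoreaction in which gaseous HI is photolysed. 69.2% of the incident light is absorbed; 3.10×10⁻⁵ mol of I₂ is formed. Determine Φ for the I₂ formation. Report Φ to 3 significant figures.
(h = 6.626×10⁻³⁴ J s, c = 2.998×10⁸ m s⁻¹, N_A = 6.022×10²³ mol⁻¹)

Φ = 0.890

Photon energy at 282 nm: hc/λ = (6.626×10⁻³⁴)(2.998×10⁸)/(282×10⁻⁹) = 7.044×10⁻¹⁹ J.
Energy delivered: (7.82 W m⁻²)(18.7×10⁻⁴ m²)(1460 s) = 21.35 J.
Photons incident: 21.35 / 7.044×10⁻¹⁹ = 3.031×10¹⁹, i.e. 3.031×10¹⁹/6.022×10²³ = 5.033×10⁻⁵ mol.
Photons absorbed: 0.692 × 5.033×10⁻⁵ = 3.483×10⁻⁵ mol.
Φ = 3.10×10⁻⁵ mol / 3.483×10⁻⁵ mol photons = 0.890.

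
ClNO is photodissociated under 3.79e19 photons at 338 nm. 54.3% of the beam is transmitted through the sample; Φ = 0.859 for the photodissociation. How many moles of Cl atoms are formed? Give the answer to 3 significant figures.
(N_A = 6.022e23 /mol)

Moles of photons: 3.79e19 / 6.022e23 = 6.294e-5 mol.
Fraction absorbed: 1 − 54.3/100 = 0.4570.
Photons absorbed: 0.4570 × 6.294e-5 = 2.876e-5 mol.
Product: Φ × n_abs = 0.859 × 2.876e-5 = 2.470e-5 mol.

2.47e-5 mol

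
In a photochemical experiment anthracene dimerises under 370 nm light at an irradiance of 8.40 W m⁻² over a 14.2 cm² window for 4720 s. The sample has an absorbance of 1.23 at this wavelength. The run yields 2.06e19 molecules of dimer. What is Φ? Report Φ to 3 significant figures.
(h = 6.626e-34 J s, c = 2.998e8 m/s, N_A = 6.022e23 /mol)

Product: 2.06e19 / 6.022e23 = 3.421e-5 mol.
Photon energy at 370 nm: hc/λ = (6.626e-34)(2.998e8)/(370e-9) = 5.369e-19 J.
Energy delivered: (8.40 W m⁻²)(14.2e-4 m²)(4720 s) = 56.30 J.
Photons incident: 56.30 / 5.369e-19 = 1.049e20, i.e. 1.049e20/6.022e23 = 1.742e-4 mol.
Fraction absorbed: 1 − 10^(−1.23) = 0.9411.
Photons absorbed: 0.9411 × 1.742e-4 = 1.639e-4 mol.
Φ = 3.421e-5 mol / 1.639e-4 mol photons = 0.209.

Φ = 0.209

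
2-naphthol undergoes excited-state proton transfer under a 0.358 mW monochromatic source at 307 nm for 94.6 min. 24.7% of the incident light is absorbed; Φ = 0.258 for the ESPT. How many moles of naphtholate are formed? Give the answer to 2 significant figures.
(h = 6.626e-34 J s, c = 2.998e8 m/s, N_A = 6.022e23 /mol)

Photon energy at 307 nm: hc/λ = (6.626e-34)(2.998e8)/(307e-9) = 6.471e-19 J.
Energy delivered: (0.358 mW)(5676 s) = 2.032 J.
Photons incident: 2.032 / 6.471e-19 = 3.140e18, i.e. 3.140e18/6.022e23 = 5.214e-6 mol.
Photons absorbed: 0.247 × 5.214e-6 = 1.288e-6 mol.
Product: Φ × n_abs = 0.258 × 1.288e-6 = 3.323e-7 mol.

3.3e-7 mol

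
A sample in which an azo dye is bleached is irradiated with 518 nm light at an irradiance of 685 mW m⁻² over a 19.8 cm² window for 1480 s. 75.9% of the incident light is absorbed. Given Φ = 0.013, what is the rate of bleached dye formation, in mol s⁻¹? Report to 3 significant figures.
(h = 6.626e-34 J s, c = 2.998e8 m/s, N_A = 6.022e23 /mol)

Photon energy at 518 nm: hc/λ = (6.626e-34)(2.998e8)/(518e-9) = 3.835e-19 J.
Energy delivered: (685 mW m⁻²)(19.8e-4 m²)(1480 s) = 2.007 J.
Photons incident: 2.007 / 3.835e-19 = 5.233e18, i.e. 5.233e18/6.022e23 = 8.690e-6 mol.
Photons absorbed: 0.759 × 8.690e-6 = 6.596e-6 mol.
Product formed: 0.013 × 6.596e-6 = 8.575e-8 mol.
Rate: 8.575e-8 / 1480 s = 5.79e-11 mol s⁻¹.

5.79e-11 mol s⁻¹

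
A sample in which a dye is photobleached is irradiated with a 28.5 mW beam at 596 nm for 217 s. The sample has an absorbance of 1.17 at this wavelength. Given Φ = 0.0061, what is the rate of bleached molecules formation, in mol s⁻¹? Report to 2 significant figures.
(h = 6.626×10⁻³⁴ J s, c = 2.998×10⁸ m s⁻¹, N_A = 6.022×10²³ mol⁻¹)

8.1×10⁻¹⁰ mol s⁻¹

Photon energy at 596 nm: hc/λ = (6.626×10⁻³⁴)(2.998×10⁸)/(596×10⁻⁹) = 3.333×10⁻¹⁹ J.
Energy delivered: (28.5 mW)(217 s) = 6.185 J.
Photons incident: 6.185 / 3.333×10⁻¹⁹ = 1.856×10¹⁹, i.e. 1.856×10¹⁹/6.022×10²³ = 3.082×10⁻⁵ mol.
Fraction absorbed: 1 − 10^(−1.17) = 0.9324.
Photons absorbed: 0.9324 × 3.082×10⁻⁵ = 2.874×10⁻⁵ mol.
Product formed: 0.0061 × 2.874×10⁻⁵ = 1.753×10⁻⁷ mol.
Rate: 1.753×10⁻⁷ / 217 s = 8.1×10⁻¹⁰ mol s⁻¹.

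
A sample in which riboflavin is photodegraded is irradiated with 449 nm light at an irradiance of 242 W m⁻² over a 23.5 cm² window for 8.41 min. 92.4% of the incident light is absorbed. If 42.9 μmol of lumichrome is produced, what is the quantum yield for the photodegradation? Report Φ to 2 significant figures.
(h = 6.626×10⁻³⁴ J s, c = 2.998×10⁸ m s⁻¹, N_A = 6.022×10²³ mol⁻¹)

Φ = 0.043

Product: 42.9 μmol = 4.29×10⁻⁵ mol.
Photon energy at 449 nm: hc/λ = (6.626×10⁻³⁴)(2.998×10⁸)/(449×10⁻⁹) = 4.424×10⁻¹⁹ J.
Energy delivered: (242 W m⁻²)(23.5×10⁻⁴ m²)(504.6 s) = 287.0 J.
Photons incident: 287.0 / 4.424×10⁻¹⁹ = 6.487×10²⁰, i.e. 6.487×10²⁰/6.022×10²³ = 0.001077 mol.
Photons absorbed: 0.924 × 0.001077 = 9.951×10⁻⁴ mol.
Φ = 4.29×10⁻⁵ mol / 9.951×10⁻⁴ mol photons = 0.043.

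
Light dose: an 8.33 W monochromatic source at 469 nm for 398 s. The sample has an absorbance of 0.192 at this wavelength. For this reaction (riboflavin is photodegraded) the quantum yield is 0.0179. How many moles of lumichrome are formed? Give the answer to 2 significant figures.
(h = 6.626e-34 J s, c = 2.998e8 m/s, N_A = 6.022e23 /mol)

Photon energy at 469 nm: hc/λ = (6.626e-34)(2.998e8)/(469e-9) = 4.236e-19 J.
Energy delivered: (8.33 W)(398 s) = 3315 J.
Photons incident: 3315 / 4.236e-19 = 7.826e21, i.e. 7.826e21/6.022e23 = 0.01300 mol.
Fraction absorbed: 1 − 10^(−0.192) = 0.3573.
Photons absorbed: 0.3573 × 0.01300 = 0.004645 mol.
Product: Φ × n_abs = 0.0179 × 0.004645 = 8.315e-5 mol.

8.3e-5 mol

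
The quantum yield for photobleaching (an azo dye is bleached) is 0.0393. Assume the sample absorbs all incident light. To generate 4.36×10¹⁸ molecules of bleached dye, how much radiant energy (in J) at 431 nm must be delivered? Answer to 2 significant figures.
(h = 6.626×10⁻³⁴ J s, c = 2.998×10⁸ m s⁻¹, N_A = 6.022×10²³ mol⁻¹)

Product: 4.36×10¹⁸ / 6.022×10²³ = 7.240×10⁻⁶ mol.
Photons that must be absorbed: 7.240×10⁻⁶ / 0.0393 = 1.842×10⁻⁴ mol.
Photon energy: hc/λ = 4.609×10⁻¹⁹ J; per mole, 2.776×10⁵ J mol⁻¹.
Energy required: 1.842×10⁻⁴ × 2.776×10⁵ = 51 J.

51 J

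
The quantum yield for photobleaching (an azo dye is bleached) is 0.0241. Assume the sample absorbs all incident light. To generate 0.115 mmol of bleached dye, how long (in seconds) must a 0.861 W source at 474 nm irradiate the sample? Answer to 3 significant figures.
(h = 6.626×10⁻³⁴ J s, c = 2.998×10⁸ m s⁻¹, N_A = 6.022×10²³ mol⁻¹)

Product: 0.115 mmol = 1.15×10⁻⁴ mol.
Photons that must be absorbed: 1.15×10⁻⁴ / 0.0241 = 0.004772 mol.
Photon energy: hc/λ = 4.191×10⁻¹⁹ J; per mole, 2.524×10⁵ J mol⁻¹.
Energy required: 0.004772 × 2.524×10⁵ = 1204 J.
Time: 1204 J / 0.861 W = 1400 s.

t ≈ 1400 s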